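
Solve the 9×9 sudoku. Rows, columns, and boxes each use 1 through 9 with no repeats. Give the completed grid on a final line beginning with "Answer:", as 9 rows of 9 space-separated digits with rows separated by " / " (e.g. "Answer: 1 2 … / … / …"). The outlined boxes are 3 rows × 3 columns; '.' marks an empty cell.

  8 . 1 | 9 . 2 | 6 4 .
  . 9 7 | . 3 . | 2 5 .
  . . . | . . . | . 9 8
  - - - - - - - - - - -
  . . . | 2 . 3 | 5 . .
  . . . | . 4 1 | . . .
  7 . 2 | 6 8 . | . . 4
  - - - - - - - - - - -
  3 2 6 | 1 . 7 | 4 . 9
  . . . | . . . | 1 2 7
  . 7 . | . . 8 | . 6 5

Step 1. [r5c7∈{3,7,8,9}] in col 7, 8 fits only at r5c7 ⇒ r5c7=8.
Step 2. [r7c5∈{5}] r7c5 has the single candidate 5. So r7c5=5.
Step 3. [r1c2∈{3,5}] across row 1, 5 lands solely at r1c2, so r1c2=5.
Step 4. [r1c5∈{7}] nothing but 7 survives at r1c5. So r1c5=7.
Step 5. [r4c5∈{9}] only 9 remains possible at r4c5, so r4c5=9.
Step 6. [r8c6∈{4,6,9}] in col 6, 9 fits only at r8c6 ⇒ r8c6=9.
Step 7. [r9c7∈{3}] nothing but 3 survives at r9c7 ⇒ r9c7=3.
Step 8. [r9c4∈{4}] r9c4's peers cover all but 4, so r9c4=4.
Step 9. [r6c6∈{5}] r6c6 has the single candidate 5 ⇒ r6c6=5.
Step 10. [r3c1∈{2,4,6}] r3c1 is the only open cell in row 3 admitting 2, so r3c1=2.
Step 11. [r9c1∈{1,9}] 1 has one home in row 9: r9c1 ⇒ r9c1=1.
Step 12. [r5c1∈{5,6,9}] 9 has one home in col 1: r5c1, so r5c1=9.
Step 13. [r8c1∈{4,5}] 5 has one home in col 1: r8c1, so r8c1=5.
Step 14. [r4c8∈{1,7}] r4c8 is the only open cell in row 4 admitting 7 ⇒ r4c8=7.
Step 15. [r5c8∈{3}] r5c8 is down to just 3. So r5c8=3.
Step 16. [r5c2∈{6}] nothing but 6 survives at r5c2, so r5c2=6.
Step 17. [r4c1∈{4}] only 4 remains possible at r4c1. So r4c1=4.
Step 18. [r6c8∈{1}] r6c8's peers cover all but 1 ⇒ r6c8=1.
Step 19. [r4c3∈{8}] r4c3 has the single candidate 8, so r4c3=8.
Step 20. [r8c3∈{4}] r8c3's peers cover all but 4. So r8c3=4.
Step 21. [r2c6∈{4,6}] 4 has one home in row 2: r2c6 ⇒ r2c6=4.
Step 22. [r3c2∈{3,4}] r3c2 is the only open cell in row 3 admitting 4. So r3c2=4.
Step 23. [r3c6∈{6}] nothing but 6 survives at r3c6. So r3c6=6.
Step 24. [r9c3∈{9}] nothing but 9 survives at r9c3 ⇒ r9c3=9.
Step 25. [r6c2∈{3}] nothing but 3 survives at r6c2, so r6c2=3.
Step 26. [r8c4∈{3}] only 3 remains possible at r8c4, so r8c4=3.
Step 27. [r4c9∈{6}] r4c9's peers cover all but 6, so r4c9=6.
Step 28. [r3c3∈{3}] only 3 remains possible at r3c3, so r3c3=3.
Step 29. [r5c9∈{2}] only 2 remains possible at r5c9 ⇒ r5c9=2.
Step 30. [r3c7∈{7}] r3c7 has the single candidate 7. So r3c7=7.
Step 31. [r2c4∈{8}] r2c4's peers cover all but 8, so r2c4=8.
Step 32. [r3c5∈{1}] r3c5's peers cover all but 1. So r3c5=1.
Step 33. [r2c1∈{6}] r2c1's peers cover all but 6 ⇒ r2c1=6.
Step 34. [r9c5∈{2}] only 2 remains possible at r9c5 ⇒ r9c5=2.
Step 35. [r5c3∈{5}] only 5 remains possible at r5c3, so r5c3=5.
Step 36. [r5c4∈{7}] only 7 remains possible at r5c4. So r5c4=7.
Step 37. [r1c9∈{3}] r1c9's peers cover all but 3, so r1c9=3.
Step 38. [r6c7∈{9}] r6c7 is down to just 9 ⇒ r6c7=9.
Step 39. [r2c9∈{1}] only 1 remains possible at r2c9. So r2c9=1.
Step 40. [r8c5∈{6}] r8c5's peers cover all but 6, so r8c5=6.
Step 41. [r8c2∈{8}] r8c2 is down to just 8 ⇒ r8c2=8.
Step 42. [r4c2∈{1}] r4c2 is down to just 1, so r4c2=1.
Step 43. [r7c8∈{8}] r7c8 has the single candidate 8 ⇒ r7c8=8.
Step 44. [r3c4∈{5}] r3c4 has the single candidate 5 ⇒ r3c4=5.

Answer: 8 5 1 9 7 2 6 4 3 / 6 9 7 8 3 4 2 5 1 / 2 4 3 5 1 6 7 9 8 / 4 1 8 2 9 3 5 7 6 / 9 6 5 7 4 1 8 3 2 / 7 3 2 6 8 5 9 1 4 / 3 2 6 1 5 7 4 8 9 / 5 8 4 3 6 9 1 2 7 / 1 7 9 4 2 8 3 6 5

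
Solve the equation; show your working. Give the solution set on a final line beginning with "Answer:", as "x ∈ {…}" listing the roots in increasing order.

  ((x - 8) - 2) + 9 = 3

Step 1. [((x - 8) - 2) + 9 = 3] peel the +9: subtract 9 from each side, so sub: (x - 8) - 2 = -6.
Step 2. [(x - 8) - 2 = -6] the outer -2 inverts by adding 2, so sub: x - 8 = -4.
Step 3. [x - 8 = -4] the outer -8 inverts by adding 8. So sub: x = 4.

Answer: x ∈ {4}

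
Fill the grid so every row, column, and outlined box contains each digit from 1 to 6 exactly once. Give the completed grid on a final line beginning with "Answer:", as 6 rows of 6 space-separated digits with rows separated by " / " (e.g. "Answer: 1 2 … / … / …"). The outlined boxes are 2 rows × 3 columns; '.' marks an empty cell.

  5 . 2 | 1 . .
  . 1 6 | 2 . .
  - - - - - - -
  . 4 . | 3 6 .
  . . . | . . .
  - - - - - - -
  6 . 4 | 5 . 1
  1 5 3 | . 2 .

Step 1. [r1c2∈{3}] r1c2 is down to just 3. So r1c2=3.
Step 2. [r1c5∈{4}] only 4 remains possible at r1c5. So r1c5=4.
Step 3. [r3c1∈{2}] r3c1 is down to just 2 ⇒ r3c1=2.
Step 4. [r3c6∈{5}] only 5 remains possible at r3c6 ⇒ r3c6=5.
Step 5. [r6c4∈{4,6}] across col 4, 6 lands solely at r6c4, so r6c4=6.
Step 6. [r4c5∈{1}] only 1 remains possible at r4c5, so r4c5=1.
Step 7. [r5c5∈{3}] only 3 remains possible at r5c5 ⇒ r5c5=3.
Step 8. [r4c4∈{4}] r4c4 has the single candidate 4 ⇒ r4c4=4.
Step 9. [r1c6∈{6}] only 6 remains possible at r1c6, so r1c6=6.
Step 10. [r4c3∈{5}] nothing but 5 survives at r4c3. So r4c3=5.
Step 11. [r2c5∈{5}] r2c5's peers cover all but 5, so r2c5=5.
Step 12. [r6c6∈{4}] r6c6 is down to just 4, so r6c6=4.
Step 13. [r3c3∈{1}] nothing but 1 survives at r3c3. So r3c3=1.
Step 14. [r4c1∈{3}] r4c1 is down to just 3. So r4c1=3.
Step 15. [r5c2∈{2}] r5c2 is down to just 2 ⇒ r5c2=2.
Step 16. [r4c2∈{6}] r4c2's peers cover all but 6 ⇒ r4c2=6.
Step 17. [r4c6∈{2}] r4c6's peers cover all but 2 ⇒ r4c6=2.
Step 18. [r2c6∈{3}] only 3 remains possible at r2c6 ⇒ r2c6=3.
Step 19. [r2c1∈{4}] r2c1 has the single candidate 4, so r2c1=4.

Answer: 5 3 2 1 4 6 / 4 1 6 2 5 3 / 2 4 1 3 6 5 / 3 6 5 4 1 2 / 6 2 4 5 3 1 / 1 5 3 6 2 4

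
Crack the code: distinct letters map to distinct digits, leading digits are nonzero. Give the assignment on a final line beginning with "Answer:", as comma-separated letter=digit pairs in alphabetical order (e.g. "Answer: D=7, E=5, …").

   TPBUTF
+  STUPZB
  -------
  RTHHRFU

Step 1. [col 1: F + B ≡ U (mod 10)] no forcing yet in column 1 (carry-in 0); F=6 is free and consistent — try it. So F=6.
Step 2. [col 1: F + B ≡ U (mod 10)] several values work for U in column 1 (F + B ≡ U (mod 10), carry-in 0); try U=4, so U=4.
Step 3. [col 1: F + B ≡ U (mod 10)] column 1 reads F+B+carry(0)=U with F=6, U=4; with digits 4,6 already taken and all letters distinct, the only value for B is 8 ⇒ B=8.
Step 4. [col 2: T + Z ≡ F (mod 10)] column 2 (T + Z ≡ F (mod 10), carry-in 1) doesn't pin T yet; pick T=5 and continue, so T=5.
Step 5. [col 2: T + Z ≡ F (mod 10)] column 2 reads T+Z+carry(1)=F with T=5, F=6; with digits 4,5,6,8 already taken and all letters distinct, the only value for Z is 0 ⇒ Z=0.
Step 6. [col 3: U + P ≡ R (mod 10)] several values work for R in column 3 (U + P ≡ R (mod 10), carry-in 0); try R=1 ⇒ R=1.
Step 7. [col 3: U + P ≡ R (mod 10)] from column 3 (U=4, R=1, carry-in 0, digits 0,1,4,5,6,8 already taken and all letters distinct): P must equal 7 ⇒ P=7.
Step 8. [col 4: B + U ≡ H (mod 10)] column 4: given B=8, U=4, carry-in 1, and digits 0,1,4,5,6,7,8 already taken and all letters distinct, B+U≡H (mod 10) forces H=3. So H=3.
Step 9. [col 6: T + S ≡ T (mod 10)] column 6: given T=5, carry-in 1, and digits 0,1,3,4,5,6,7,8 already taken and all letters distinct, T+S≡T (mod 10) forces S=9. So S=9.

Answer: B=8, F=6, H=3, P=7, R=1, S=9, T=5, U=4, Z=0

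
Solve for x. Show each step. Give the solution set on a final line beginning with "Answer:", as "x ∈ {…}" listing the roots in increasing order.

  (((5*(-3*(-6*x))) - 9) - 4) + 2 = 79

Step 1. [(((5*(-3*(-6*x))) - 9) - 4) + 2 = 79] subtract 2: x sits inside (… + 2). So sub: ((5*(-3*(-6*x))) - 9) - 4 = 77.
Step 2. [((5*(-3*(-6*x))) - 9) - 4 = 77] add 4: x sits inside (… - 4) ⇒ sub: (5*(-3*(-6*x))) - 9 = 81.
Step 3. [(5*(-3*(-6*x))) - 9 = 81] -9 is outermost — add 9 both sides. So sub: 5*(-3*(-6*x)) = 90.
Step 4. [5*(-3*(-6*x)) = 90] 5·(inner) — divide through by 5, so div: -3*(-6*x) = 18.
Step 5. [-3*(-6*x) = 18] LHS = -3·(…); ÷-3 both sides. So div: -6*x = -6.
Step 6. [-6*x = -6] leading coefficient -6: divide by -6 ⇒ div: x = 1.

Answer: x ∈ {1}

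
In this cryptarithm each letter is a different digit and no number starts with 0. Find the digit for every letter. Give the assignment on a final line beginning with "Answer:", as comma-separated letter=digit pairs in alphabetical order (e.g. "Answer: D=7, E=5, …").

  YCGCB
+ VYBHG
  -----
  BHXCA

Step 1. [col 1: B + G ≡ A (mod 10)] no forcing yet in column 1 (carry-in 0); A=0 is free and consistent — try it ⇒ A=0.
Step 2. [col 1: B + G ≡ A (mod 10)] no forcing yet in column 1 (carry-in 0); G=3 is free and consistent — try it ⇒ G=3.
Step 3. [col 1: B + G ≡ A (mod 10)] in column 1 we have B+G≡A with carry-in 0; given G=3, A=0 and digits 0,3 already taken and all letters distinct, that pins B to 7 ⇒ B=7.
Step 4. [col 2: C + H ≡ C (mod 10)] column 2: given nothing yet, carry-in 1, and digits 0,3,7 already taken and all letters distinct, C+H≡C (mod 10) forces H=9 ⇒ H=9.
Step 5. [col 2: C + H ≡ C (mod 10)] several values work for C in column 2 (C + H ≡ C (mod 10), carry-in 1); try C=6, so C=6.
Step 6. [col 3: G + B ≡ X (mod 10)] column 3 reads G+B+carry(1)=X with G=3, B=7; with digits 0,3,6,7,9 already taken and all letters distinct, the only value for X is 1. So X=1.
Step 7. [col 4: C + Y ≡ H (mod 10)] column 4 reads C+Y+carry(1)=H with C=6, H=9; with digits 0,1,3,6,7,9 already taken and all letters distinct, the only value for Y is 2, so Y=2.
Step 8. [col 5: Y + V ≡ B (mod 10)] in column 5 we have Y+V≡B with carry-in 0; given Y=2, B=7 and digits 0,1,2,3,6,7,9 already taken and all letters distinct, that pins V to 5. So V=5.

Answer: A=0, B=7, C=6, G=3, H=9, V=5, X=1, Y=2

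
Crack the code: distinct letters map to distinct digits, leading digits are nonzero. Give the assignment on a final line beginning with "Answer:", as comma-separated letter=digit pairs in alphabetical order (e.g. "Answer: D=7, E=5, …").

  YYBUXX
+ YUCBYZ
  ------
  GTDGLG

Step 1. [col 1: X + Z ≡ G (mod 10)] no forcing yet in column 1 (carry-in 0); G=2 is free and consistent — try it. So G=2.
Step 2. [col 1: X + Z ≡ G (mod 10)] column 1 (X + Z ≡ G (mod 10), carry-in 0) doesn't pin Z yet; pick Z=4 and continue ⇒ Z=4.
Step 3. [col 1: X + Z ≡ G (mod 10)] column 1: given Z=4, G=2, carry-in 0, and digits 2,4 already taken and all letters distinct, X+Z≡G (mod 10) forces X=8 ⇒ X=8.
Step 4. [col 2: X + Y ≡ L (mod 10)] column 2 (X + Y ≡ L (mod 10), carry-in 1) doesn't pin Y yet; pick Y=1 and continue. So Y=1.
Step 5. [col 2: X + Y ≡ L (mod 10)] from column 2 (X=8, Y=1, carry-in 1, digits 1,2,4,8 already taken and all letters distinct): L must equal 0 ⇒ L=0.
Step 6. [col 3: U + B ≡ G (mod 10)] several values work for B in column 3 (U + B ≡ G (mod 10), carry-in 1); try B=5, so B=5.
Step 7. [col 3: U + B ≡ G (mod 10)] column 3 reads U+B+carry(1)=G with B=5, G=2; with digits 0,1,2,4,5,8 already taken and all letters distinct, the only value for U is 6. So U=6.
Step 8. [col 4: B + C ≡ D (mod 10)] D=9 is one option consistent with column 4 (B + C ≡ D (mod 10), carry-in 1) — take it. So D=9.
Step 9. [col 4: B + C ≡ D (mod 10)] from column 4 (B=5, D=9, carry-in 1, digits 0,1,2,4,5,6,8,9 already taken and all letters distinct): C must equal 3 ⇒ C=3.
Step 10. [col 5: Y + U ≡ T (mod 10)] in column 5 we have Y+U≡T with carry-in 0; given Y=1, U=6 and digits 0,1,2,3,4,5,6,8,9 already taken and all letters distinct, that pins T to 7, so T=7.

Answer: B=5, C=3, D=9, G=2, L=0, T=7, U=6, X=8, Y=1, Z=4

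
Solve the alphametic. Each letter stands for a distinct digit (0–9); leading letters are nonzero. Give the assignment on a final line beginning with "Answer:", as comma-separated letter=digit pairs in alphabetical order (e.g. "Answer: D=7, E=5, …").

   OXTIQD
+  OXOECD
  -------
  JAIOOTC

Step 1. [col 1: D + D ≡ C (mod 10)] column 1 (D + D ≡ C (mod 10), carry-in 0) doesn't pin C yet; pick C=4 and continue, so C=4.
Step 2. [col 1: D + D ≡ C (mod 10)] several values work for D in column 1 (D + D ≡ C (mod 10), carry-in 0); try D=7 ⇒ D=7.
Step 3. [col 2: Q + C ≡ T (mod 10)] several values work for Q in column 2 (Q + C ≡ T (mod 10), carry-in 1); try Q=5. So Q=5.
Step 4. [col 2: Q + C ≡ T (mod 10)] from column 2 (Q=5, C=4, carry-in 1, digits 4,5,7 already taken and all letters distinct): T must equal 0, so T=0.
Step 5. [col 3: I + E ≡ O (mod 10)] several values work for I in column 3 (I + E ≡ O (mod 10), carry-in 1); try I=6 ⇒ I=6.
Step 6. [col 3: I + E ≡ O (mod 10)] column 3 (I + E ≡ O (mod 10), carry-in 1) doesn't pin E yet; pick E=2 and continue ⇒ E=2.
Step 7. [J] J is the leading digit of a 7-digit sum of two 6-digit numbers; the final carry is exactly 1. So J=1.
Step 8. [col 3: I + E ≡ O (mod 10)] column 3 reads I+E+carry(1)=O with I=6, E=2; with digits 0,1,2,4,5,6,7 already taken and all letters distinct, the only value for O is 9, so O=9.
Step 9. [col 5: X + X ≡ I (mod 10)] X=3 is one option consistent with column 5 (X + X ≡ I (mod 10), carry-in 0) — take it. So X=3.
Step 10. [col 6: O + O ≡ A (mod 10)] in column 6 we have O+O≡A with carry-in 0; given O=9 and digits 0,1,2,3,4,5,6,7,9 already taken and all letters distinct, that pins A to 8 ⇒ A=8.

Answer: A=8, C=4, D=7, E=2, I=6, J=1, O=9, Q=5, T=0, X=3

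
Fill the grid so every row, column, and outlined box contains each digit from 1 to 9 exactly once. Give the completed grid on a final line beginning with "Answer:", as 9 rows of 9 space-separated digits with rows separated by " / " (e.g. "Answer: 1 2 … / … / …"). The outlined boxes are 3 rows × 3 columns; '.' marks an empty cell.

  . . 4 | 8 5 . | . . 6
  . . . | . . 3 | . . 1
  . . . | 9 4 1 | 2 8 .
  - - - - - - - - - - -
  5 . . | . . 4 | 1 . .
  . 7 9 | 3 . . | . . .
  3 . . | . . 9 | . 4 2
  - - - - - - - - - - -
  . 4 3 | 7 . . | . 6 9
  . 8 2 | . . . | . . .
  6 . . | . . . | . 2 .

Step 1. [r5c8∈{5}] r5c8's peers cover all but 5. So r5c8=5.
Step 2. [r5c9∈{8}] nothing but 8 survives at r5c9. So r5c9=8.
Step 3. [r3c1∈{7}] r3c1 has the single candidate 7 ⇒ r3c1=7.
Step 4. [r7c1∈{1}] r7c1 is down to just 1, so r7c1=1.
Step 5. [r5c5∈{1,2,6}] in row 5, 1 fits only at r5c5, so r5c5=1.
Step 6. [r2c7∈{4,5,7,9}] across row 2, 4 lands solely at r2c7. So r2c7=4.
Step 7. [r1c7∈{3,7,9}] across col 7, 9 lands solely at r1c7, so r1c7=9.
Step 8. [r1c1∈{2}] r1c1 has the single candidate 2 ⇒ r1c1=2.
Step 9. [r3c9∈{3,5}] in box 3, 5 fits only at r3c9, so r3c9=5.
Step 10. [r3c3∈{6}] r3c3 is down to just 6 ⇒ r3c3=6.
Step 11. [r2c8∈{7}] r2c8 is down to just 7, so r2c8=7.
Step 12. [r5c6∈{2,6}] row 5 places 2 nowhere but r5c6, so r5c6=2.
Step 13. [r4c4∈{6}] r4c4 is down to just 6 ⇒ r4c4=6.
Step 14. [r9c4∈{1,4,5}] in row 9, 1 fits only at r9c4, so r9c4=1.
Step 15. [r9c9∈{3,4,7}] r9c9 is the only open cell in row 9 admitting 4 ⇒ r9c9=4.
Step 16. [r4c3∈{8}] r4c3 has the single candidate 8 ⇒ r4c3=8.
Step 17. [r8c1∈{9}] r8c1 has the single candidate 9. So r8c1=9.
Step 18. [r9c2∈{5}] r9c2 is down to just 5. So r9c2=5.
Step 19. [r9c6∈{8}] r9c6 is down to just 8, so r9c6=8.
Step 20. [r1c8∈{3}] r1c8's peers cover all but 3. So r1c8=3.
Step 21. [r7c6∈{5}] only 5 remains possible at r7c6, so r7c6=5.
Step 22. [r8c7∈{3,5,7}] r8c7 is the only open cell in row 8 admitting 5, so r8c7=5.
Step 23. [r9c7∈{3,7}] in col 7, 3 fits only at r9c7, so r9c7=3.
Step 24. [r6c7∈{6,7}] col 7 places 7 nowhere but r6c7 ⇒ r6c7=7.
Step 25. [r2c5∈{2,6}] across row 2, 6 lands solely at r2c5. So r2c5=6.
Step 26. [r1c2∈{1}] r1c2's peers cover all but 1. So r1c2=1.
Step 27. [r8c5∈{3}] r8c5's peers cover all but 3. So r8c5=3.
Step 28. [r7c7∈{8}] r7c7 is down to just 8 ⇒ r7c7=8.
Step 29. [r9c3∈{7}] r9c3 has the single candidate 7 ⇒ r9c3=7.
Step 30. [r2c1∈{8}] only 8 remains possible at r2c1. So r2c1=8.
Step 31. [r2c2∈{9}] only 9 remains possible at r2c2 ⇒ r2c2=9.
Step 32. [r6c5∈{8}] r6c5 is down to just 8, so r6c5=8.
Step 33. [r8c4∈{4}] only 4 remains possible at r8c4, so r8c4=4.
Step 34. [r6c4∈{5}] r6c4 has the single candidate 5 ⇒ r6c4=5.
Step 35. [r8c8∈{1}] r8c8 has the single candidate 1. So r8c8=1.
Step 36. [r9c5∈{9}] r9c5's peers cover all but 9 ⇒ r9c5=9.
Step 37. [r8c9∈{7}] r8c9 is down to just 7 ⇒ r8c9=7.
Step 38. [r6c3∈{1}] r6c3 has the single candidate 1. So r6c3=1.
Step 39. [r6c2∈{6}] r6c2 is down to just 6 ⇒ r6c2=6.
Step 40. [r2c4∈{2}] r2c4's peers cover all but 2. So r2c4=2.
Step 41. [r3c2∈{3}] r3c2 is down to just 3, so r3c2=3.
Step 42. [r2c3∈{5}] r2c3 is down to just 5, so r2c3=5.
Step 43. [r4c2∈{2}] nothing but 2 survives at r4c2 ⇒ r4c2=2.
Step 44. [r4c8∈{9}] only 9 remains possible at r4c8, so r4c8=9.
Step 45. [r1c6∈{7}] nothing but 7 survives at r1c6. So r1c6=7.
Step 46. [r5c7∈{6}] nothing but 6 survives at r5c7 ⇒ r5c7=6.
Step 47. [r4c5∈{7}] only 7 remains possible at r4c5, so r4c5=7.
Step 48. [r7c5∈{2}] nothing but 2 survives at r7c5 ⇒ r7c5=2.
Step 49. [r5c1∈{4}] r5c1 is down to just 4, so r5c1=4.
Step 50. [r8c6∈{6}] only 6 remains possible at r8c6 ⇒ r8c6=6.
Step 51. [r4c9∈{3}] r4c9's peers cover all but 3, so r4c9=3.

Answer: 2 1 4 8 5 7 9 3 6 / 8 9 5 2 6 3 4 7 1 / 7 3 6 9 4 1 2 8 5 / 5 2 8 6 7 4 1 9 3 / 4 7 9 3 1 2 6 5 8 / 3 6 1 5 8 9 7 4 2 / 1 4 3 7 2 5 8 6 9 / 9 8 2 4 3 6 5 1 7 / 6 5 7 1 9 8 3 2 4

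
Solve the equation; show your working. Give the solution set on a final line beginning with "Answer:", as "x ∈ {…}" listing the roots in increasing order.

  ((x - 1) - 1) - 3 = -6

Step 1. [((x - 1) - 1) - 3 = -6] 3 comes off first (add 3), so sub: (x - 1) - 1 = -3.
Step 2. [(x - 1) - 1 = -3] peel the -1: add 1 from each side ⇒ sub: x - 1 = -2.
Step 3. [x - 1 = -2] peel the -1: add 1 from each side ⇒ sub: x = -1.

Answer: x ∈ {-1}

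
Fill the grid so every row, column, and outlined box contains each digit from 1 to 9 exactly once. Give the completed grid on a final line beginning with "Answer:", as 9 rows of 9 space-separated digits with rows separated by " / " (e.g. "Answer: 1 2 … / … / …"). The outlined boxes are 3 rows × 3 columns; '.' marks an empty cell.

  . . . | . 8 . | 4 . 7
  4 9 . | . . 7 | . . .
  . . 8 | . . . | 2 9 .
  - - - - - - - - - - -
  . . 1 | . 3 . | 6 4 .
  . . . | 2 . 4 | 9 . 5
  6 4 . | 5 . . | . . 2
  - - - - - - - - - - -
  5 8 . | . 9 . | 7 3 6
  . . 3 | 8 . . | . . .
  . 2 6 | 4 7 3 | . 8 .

Step 1. [r6c5∈{1}] r6c5 is down to just 1. So r6c5=1.
Step 2. [r5c3∈{7}] r5c3 is down to just 7, so r5c3=7.
Step 3. [r7c4∈{1}] r7c4's peers cover all but 1. So r7c4=1.
Step 4. [r9c7∈{1,5}] 5 has one home in row 9: r9c7, so r9c7=5.
Step 5. [r8c7∈{1}] r8c7 has the single candidate 1, so r8c7=1.
Step 6. [r4c9∈{8}] r4c9 has the single candidate 8 ⇒ r4c9=8.
Step 7. [r4c6∈{9}] r4c6's peers cover all but 9 ⇒ r4c6=9.
Step 8. [r9c1∈{1,9}] row 9 places 1 nowhere but r9c1, so r9c1=1.
Step 9. [r5c2∈{3}] r5c2 has the single candidate 3, so r5c2=3.
Step 10. [r5c5∈{6}] nothing but 6 survives at r5c5 ⇒ r5c5=6.
Step 11. [r8c6∈{2,5,6}] in row 8, 6 fits only at r8c6 ⇒ r8c6=6.
Step 12. [r8c5∈{2,5}] 5 has one home in row 8: r8c5, so r8c5=5.
Step 13. [r8c2∈{7}] r8c2's peers cover all but 7. So r8c2=7.
Step 14. [r2c5∈{2}] r2c5 is down to just 2. So r2c5=2.
Step 15. [r2c3∈{5}] only 5 remains possible at r2c3. So r2c3=5.
Step 16. [r1c8∈{1,5,6}] across col 8, 5 lands solely at r1c8, so r1c8=5.
Step 17. [r1c6∈{1}] nothing but 1 survives at r1c6, so r1c6=1.
Step 18. [r1c2∈{6}] r1c2 has the single candidate 6, so r1c2=6.
Step 19. [r3c4∈{3,6}] r3c4 is the only open cell in row 3 admitting 6, so r3c4=6.
Step 20. [r2c4∈{3}] r2c4's peers cover all but 3. So r2c4=3.
Step 21. [r2c9∈{1}] r2c9 has the single candidate 1 ⇒ r2c9=1.
Step 22. [r1c1∈{2,3}] across row 1, 3 lands solely at r1c1, so r1c1=3.
Step 23. [r9c9∈{9}] r9c9 is down to just 9 ⇒ r9c9=9.
Step 24. [r5c1∈{8}] r5c1 has the single candidate 8. So r5c1=8.
Step 25. [r7c6∈{2}] r7c6 is down to just 2. So r7c6=2.
Step 26. [r4c2∈{5}] r4c2's peers cover all but 5, so r4c2=5.
Step 27. [r8c8∈{2}] r8c8's peers cover all but 2, so r8c8=2.
Step 28. [r3c5∈{4}] r3c5 is down to just 4, so r3c5=4.
Step 29. [r1c4∈{9}] nothing but 9 survives at r1c4. So r1c4=9.
Step 30. [r6c8∈{7}] r6c8 is down to just 7, so r6c8=7.
Step 31. [r2c8∈{6}] r2c8 is down to just 6, so r2c8=6.
Step 32. [r4c4∈{7}] r4c4 is down to just 7 ⇒ r4c4=7.
Step 33. [r8c9∈{4}] r8c9 is down to just 4. So r8c9=4.
Step 34. [r7c3∈{4}] r7c3 has the single candidate 4. So r7c3=4.
Step 35. [r6c7∈{3}] r6c7 is down to just 3, so r6c7=3.
Step 36. [r5c8∈{1}] r5c8 has the single candidate 1 ⇒ r5c8=1.
Step 37. [r6c6∈{8}] only 8 remains possible at r6c6. So r6c6=8.
Step 38. [r3c1∈{7}] r3c1 has the single candidate 7. So r3c1=7.
Step 39. [r4c1∈{2}] r4c1's peers cover all but 2 ⇒ r4c1=2.
Step 40. [r6c3∈{9}] r6c3 is down to just 9, so r6c3=9.
Step 41. [r3c2∈{1}] nothing but 1 survives at r3c2, so r3c2=1.
Step 42. [r2c7∈{8}] r2c7's peers cover all but 8, so r2c7=8.
Step 43. [r8c1∈{9}] r8c1 has the single candidate 9. So r8c1=9.
Step 44. [r1c3∈{2}] r1c3 has the single candidate 2, so r1c3=2.
Step 45. [r3c9∈{3}] r3c9's peers cover all but 3. So r3c9=3.
Step 46. [r3c6∈{5}] r3c6 is down to just 5 ⇒ r3c6=5.

Answer: 3 6 2 9 8 1 4 5 7 / 4 9 5 3 2 7 8 6 1 / 7 1 8 6 4 5 2 9 3 / 2 5 1 7 3 9 6 4 8 / 8 3 7 2 6 4 9 1 5 / 6 4 9 5 1 8 3 7 2 / 5 8 4 1 9 2 7 3 6 / 9 7 3 8 5 6 1 2 4 / 1 2 6 4 7 3 5 8 9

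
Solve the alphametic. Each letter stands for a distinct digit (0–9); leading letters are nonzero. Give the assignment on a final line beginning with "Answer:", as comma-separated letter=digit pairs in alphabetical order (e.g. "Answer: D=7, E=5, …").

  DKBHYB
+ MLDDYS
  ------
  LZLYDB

Step 1. [col 1: B + S ≡ B (mod 10)] column 1 reads B+S+carry(0)=B with nothing yet; with all letters distinct, none taken yet, the only value for S is 0. So S=0.
Step 2. [col 1: B + S ≡ B (mod 10)] no forcing yet in column 1 (carry-in 0); B=3 is free and consistent — try it, so B=3.
Step 3. [col 2: Y + Y ≡ D (mod 10)] column 2 (Y + Y ≡ D (mod 10), carry-in 0) doesn't pin D yet; pick D=6 and continue ⇒ D=6.
Step 4. [col 2: Y + Y ≡ D (mod 10)] column 2: given D=6, carry-in 0, and digits 0,3,6 already taken and all letters distinct, Y+Y≡D (mod 10) forces Y=8. So Y=8.
Step 5. [col 3: H + D ≡ Y (mod 10)] column 3: given D=6, Y=8, carry-in 1, and digits 0,3,6,8 already taken and all letters distinct, H+D≡Y (mod 10) forces H=1. So H=1.
Step 6. [col 4: B + D ≡ L (mod 10)] column 4 reads B+D+carry(0)=L with B=3, D=6; with digits 0,1,3,6,8 already taken and all letters distinct, the only value for L is 9. So L=9.
Step 7. [col 5: K + L ≡ Z (mod 10)] from column 5 (L=9, carry-in 0, digits 0,1,3,6,8,9 already taken and all letters distinct): K must equal 5, so K=5.
Step 8. [col 5: K + L ≡ Z (mod 10)] in column 5 we have K+L≡Z with carry-in 0; given K=5, L=9 and digits 0,1,3,5,6,8,9 already taken and all letters distinct, that pins Z to 4. So Z=4.
Step 9. [col 6: D + M ≡ L (mod 10)] column 6 reads D+M+carry(1)=L with D=6, L=9; with digits 0,1,3,4,5,6,8,9 already taken and all letters distinct, the only value for M is 2. So M=2.

Answer: B=3, D=6, H=1, K=5, L=9, M=2, S=0, Y=8, Z=4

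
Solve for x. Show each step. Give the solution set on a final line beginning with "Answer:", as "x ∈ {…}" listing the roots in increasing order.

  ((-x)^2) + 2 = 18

Step 1. [((-x)^2) + 2 = 18] 2 comes off first (subtract 2) ⇒ sub: (-x)^2 = 16.
Step 2. [(-x)^2 = 16] √ both sides: 16 ≥ 0 gives two branches. So sqrt: -x = 4 or -4.
Step 3. [-x = 4 or -4] LHS negated; negate both sides ⇒ neg: x = -4 or 4.

Answer: x ∈ {-4, 4}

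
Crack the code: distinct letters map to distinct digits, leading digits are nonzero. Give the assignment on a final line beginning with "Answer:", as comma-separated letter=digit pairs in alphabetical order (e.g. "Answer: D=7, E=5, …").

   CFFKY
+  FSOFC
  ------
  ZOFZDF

Step 1. [col 1: Y + C ≡ F (mod 10)] no forcing yet in column 1 (carry-in 0); C=3 is free and consistent — try it ⇒ C=3.
Step 2. [Z] the sum has 6 digits but both addends have 5; that extra leading digit Z is the final carry, namely 1 ⇒ Z=1.
Step 3. [col 1: Y + C ≡ F (mod 10)] no forcing yet in column 1 (carry-in 0); F=8 is free and consistent — try it, so F=8.
Step 4. [col 1: Y + C ≡ F (mod 10)] column 1 reads Y+C+carry(0)=F with C=3, F=8; with digits 1,3,8 already taken and all letters distinct, the only value for Y is 5 ⇒ Y=5.
Step 5. [col 2: K + F ≡ D (mod 10)] column 2 (K + F ≡ D (mod 10), carry-in 0) doesn't pin K yet; pick K=6 and continue ⇒ K=6.
Step 6. [col 2: K + F ≡ D (mod 10)] from column 2 (K=6, F=8, carry-in 0, digits 1,3,5,6,8 already taken and all letters distinct): D must equal 4, so D=4.
Step 7. [col 3: F + O ≡ Z (mod 10)] column 3: given F=8, Z=1, carry-in 1, and digits 1,3,4,5,6,8 already taken and all letters distinct, F+O≡Z (mod 10) forces O=2 ⇒ O=2.
Step 8. [col 4: F + S ≡ F (mod 10)] from column 4 (F=8, carry-in 1, digits 1,2,3,4,5,6,8 already taken and all letters distinct): S must equal 9, so S=9.

Answer: C=3, D=4, F=8, K=6, O=2, S=9, Y=5, Z=1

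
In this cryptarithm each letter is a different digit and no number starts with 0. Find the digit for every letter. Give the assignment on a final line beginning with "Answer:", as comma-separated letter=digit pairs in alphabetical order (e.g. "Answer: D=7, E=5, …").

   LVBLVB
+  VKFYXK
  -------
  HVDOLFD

Step 1. [col 1: B + K ≡ D (mod 10)] several values work for K in column 1 (B + K ≡ D (mod 10), carry-in 0); try K=7. So K=7.
Step 2. [col 1: B + K ≡ D (mod 10)] B=6 is one option consistent with column 1 (B + K ≡ D (mod 10), carry-in 0) — take it, so B=6.
Step 3. [col 1: B + K ≡ D (mod 10)] in column 1 we have B+K≡D with carry-in 0; given B=6, K=7 and digits 6,7 already taken and all letters distinct, that pins D to 3, so D=3.
Step 4. [col 2: V + X ≡ F (mod 10)] no forcing yet in column 2 (carry-in 1); F=8 is free and consistent — try it ⇒ F=8.
Step 5. [H] adding two 6-digit numbers gives at most 6+1 digits, and here it does — H is that final carry and must be 1, so H=1.
Step 6. [col 2: V + X ≡ F (mod 10)] column 2 (V + X ≡ F (mod 10), carry-in 1) doesn't pin X yet; pick X=2 and continue. So X=2.
Step 7. [col 2: V + X ≡ F (mod 10)] column 2 reads V+X+carry(1)=F with X=2, F=8; with digits 1,2,3,6,7,8 already taken and all letters distinct, the only value for V is 5. So V=5.
Step 8. [col 3: L + Y ≡ L (mod 10)] from column 3 (nothing yet, carry-in 0, digits 1,2,3,5,6,7,8 already taken and all letters distinct): Y must equal 0 ⇒ Y=0.
Step 9. [col 3: L + Y ≡ L (mod 10)] several values work for L in column 3 (L + Y ≡ L (mod 10), carry-in 0); try L=9, so L=9.
Step 10. [col 4: B + F ≡ O (mod 10)] column 4: given B=6, F=8, carry-in 0, and digits 0,1,2,3,5,6,7,8,9 already taken and all letters distinct, B+F≡O (mod 10) forces O=4. So O=4.

Answer: B=6, D=3, F=8, H=1, K=7, L=9, O=4, V=5, X=2, Y=0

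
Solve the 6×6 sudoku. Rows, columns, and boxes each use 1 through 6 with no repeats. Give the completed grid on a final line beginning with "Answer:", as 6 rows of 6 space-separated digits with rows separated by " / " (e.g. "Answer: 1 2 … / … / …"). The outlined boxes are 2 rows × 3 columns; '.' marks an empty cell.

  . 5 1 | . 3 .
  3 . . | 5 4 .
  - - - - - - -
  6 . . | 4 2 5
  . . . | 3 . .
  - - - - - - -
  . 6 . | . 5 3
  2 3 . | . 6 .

Step 1. [r4c2∈{1,2,4}] r4c2 is the only open cell in col 2 admitting 4, so r4c2=4.
Step 2. [r2c6∈{1,2,6}] in row 2, 1 fits only at r2c6, so r2c6=1.
Step 3. [r5c1∈{1,4}] box 5 places 1 nowhere but r5c1 ⇒ r5c1=1.
Step 4. [r1c4∈{2,6}] r1c4 is the only open cell in col 4 admitting 6 ⇒ r1c4=6.
Step 5. [r6c3∈{4,5}] 5 has one home in row 6: r6c3, so r6c3=5.
Step 6. [r2c3∈{2,6}] in row 2, 6 fits only at r2c3 ⇒ r2c3=6.
Step 7. [r5c4∈{2}] nothing but 2 survives at r5c4, so r5c4=2.
Step 8. [r6c6∈{4}] r6c6 is down to just 4, so r6c6=4.
Step 9. [r4c1∈{5}] r4c1's peers cover all but 5, so r4c1=5.
Step 10. [r1c6∈{2}] only 2 remains possible at r1c6 ⇒ r1c6=2.
Step 11. [r5c3∈{4}] r5c3 has the single candidate 4 ⇒ r5c3=4.
Step 12. [r4c6∈{6}] nothing but 6 survives at r4c6, so r4c6=6.
Step 13. [r3c2∈{1}] r3c2's peers cover all but 1 ⇒ r3c2=1.
Step 14. [r4c5∈{1}] r4c5 has the single candidate 1 ⇒ r4c5=1.
Step 15. [r4c3∈{2}] only 2 remains possible at r4c3. So r4c3=2.
Step 16. [r6c4∈{1}] r6c4 has the single candidate 1 ⇒ r6c4=1.
Step 17. [r1c1∈{4}] r1c1's peers cover all but 4. So r1c1=4.
Step 18. [r2c2∈{2}] only 2 remains possible at r2c2, so r2c2=2.
Step 19. [r3c3∈{3}] only 3 remains possible at r3c3 ⇒ r3c3=3.

Answer: 4 5 1 6 3 2 / 3 2 6 5 4 1 / 6 1 3 4 2 5 / 5 4 2 3 1 6 / 1 6 4 2 5 3 / 2 3 5 1 6 4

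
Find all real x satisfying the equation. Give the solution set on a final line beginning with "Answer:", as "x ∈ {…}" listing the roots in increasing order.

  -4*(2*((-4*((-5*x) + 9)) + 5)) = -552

Step 1. [-4*(2*((-4*((-5*x) + 9)) + 5)) = -552] -4·(inner) — divide through by -4. So div: 2*((-4*((-5*x) + 9)) + 5) = 138.
Step 2. [2*((-4*((-5*x) + 9)) + 5) = 138] divide by the outer 2, so div: (-4*((-5*x) + 9)) + 5 = 69.
Step 3. [(-4*((-5*x) + 9)) + 5 = 69] +5 is outermost — subtract 5 both sides ⇒ sub: -4*((-5*x) + 9) = 64.
Step 4. [-4*((-5*x) + 9) = 64] leading coefficient -4: divide by -4. So div: (-5*x) + 9 = -16.
Step 5. [(-5*x) + 9 = -16] subtract 9: x sits inside (… + 9). So sub: -5*x = -25.
Step 6. [-5*x = -25] LHS = -5·(…); ÷-5 both sides ⇒ div: x = 5.

Answer: x ∈ {5}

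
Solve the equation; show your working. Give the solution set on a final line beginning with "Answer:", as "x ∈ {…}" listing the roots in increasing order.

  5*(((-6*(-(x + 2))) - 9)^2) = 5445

Step 1. [5*(((-6*(-(x + 2))) - 9)^2) = 5445] leading coefficient 5: divide by 5. So div: ((-6*(-(x + 2))) - 9)^2 = 1089.
Step 2. [((-6*(-(x + 2))) - 9)^2 = 1089] LHS squared, RHS 1089 ≥ 0: apply √ (±). So sqrt: (-6*(-(x + 2))) - 9 = 33 or -33.
Step 3. [(-6*(-(x + 2))) - 9 = 33 or -33] 9 comes off first (add 9) ⇒ sub: -6*(-(x + 2)) = 42 or -24.
Step 4. [-6*(-(x + 2)) = 42 or -24] leading coefficient -6: divide by -6 ⇒ div: -(x + 2) = -7 or 4.
Step 5. [-(x + 2) = -7 or 4] LHS negated; negate both sides, so neg: x + 2 = 7 or -4.
Step 6. [x + 2 = 7 or -4] peel the +2: subtract 2 from each side ⇒ sub: x = 5 or -6.

Answer: x ∈ {-6, 5}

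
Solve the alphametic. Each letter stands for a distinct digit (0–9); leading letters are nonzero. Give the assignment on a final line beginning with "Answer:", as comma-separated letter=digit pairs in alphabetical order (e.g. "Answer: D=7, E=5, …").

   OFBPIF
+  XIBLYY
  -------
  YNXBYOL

Step 1. [col 1: F + Y ≡ L (mod 10)] several values work for L in column 1 (F + Y ≡ L (mod 10), carry-in 0); try L=5. So L=5.
Step 2. [col 1: F + Y ≡ L (mod 10)] column 1 (F + Y ≡ L (mod 10), carry-in 0) doesn't pin F yet; pick F=4 and continue, so F=4.
Step 3. [col 1: F + Y ≡ L (mod 10)] from column 1 (F=4, L=5, carry-in 0, digits 4,5 already taken and all letters distinct): Y must equal 1. So Y=1.
Step 4. [col 2: I + Y ≡ O (mod 10)] no forcing yet in column 2 (carry-in 0); O=3 is free and consistent — try it ⇒ O=3.
Step 5. [col 2: I + Y ≡ O (mod 10)] in column 2 we have I+Y≡O with carry-in 0; given Y=1, O=3 and digits 1,3,4,5 already taken and all letters distinct, that pins I to 2 ⇒ I=2.
Step 6. [col 3: P + L ≡ Y (mod 10)] column 3: given L=5, Y=1, carry-in 0, and digits 1,2,3,4,5 already taken and all letters distinct, P+L≡Y (mod 10) forces P=6, so P=6.
Step 7. [col 4: B + B ≡ B (mod 10)] column 4 reads B+B+carry(1)=B with nothing yet; with digits 1,2,3,4,5,6 already taken and all letters distinct, the only value for B is 9, so B=9.
Step 8. [col 5: F + I ≡ X (mod 10)] in column 5 we have F+I≡X with carry-in 1; given F=4, I=2 and digits 1,2,3,4,5,6,9 already taken and all letters distinct, that pins X to 7, so X=7.
Step 9. [col 6: O + X ≡ N (mod 10)] from column 6 (O=3, X=7, carry-in 0, digits 1,2,3,4,5,6,7,9 already taken and all letters distinct): N must equal 0. So N=0.

Answer: B=9, F=4, I=2, L=5, N=0, O=3, P=6, X=7, Y=1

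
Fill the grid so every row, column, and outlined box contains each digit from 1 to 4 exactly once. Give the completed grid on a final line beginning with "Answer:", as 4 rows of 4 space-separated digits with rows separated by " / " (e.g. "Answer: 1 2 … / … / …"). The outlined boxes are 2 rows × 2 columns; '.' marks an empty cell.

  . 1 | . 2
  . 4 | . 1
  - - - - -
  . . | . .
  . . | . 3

Step 1. [r4c2∈{2}] r4c2's peers cover all but 2 ⇒ r4c2=2.
Step 2. [r3c4∈{4}] r3c4's peers cover all but 4. So r3c4=4.
Step 3. [r1c1∈{3}] r1c1 has the single candidate 3. So r1c1=3.
Step 4. [r3c1∈{1}] r3c1 is down to just 1 ⇒ r3c1=1.
Step 5. [r3c3∈{2}] r3c3 is down to just 2 ⇒ r3c3=2.
Step 6. [r2c3∈{3}] r2c3 has the single candidate 3 ⇒ r2c3=3.
Step 7. [r4c3∈{1}] r4c3 is down to just 1. So r4c3=1.
Step 8. [r3c2∈{3}] r3c2 has the single candidate 3, so r3c2=3.
Step 9. [r1c3∈{4}] nothing but 4 survives at r1c3. So r1c3=4.
Step 10. [r4c1∈{4}] r4c1's peers cover all but 4 ⇒ r4c1=4.
Step 11. [r2c1∈{2}] only 2 remains possible at r2c1, so r2c1=2.

Answer: 3 1 4 2 / 2 4 3 1 / 1 3 2 4 / 4 2 1 3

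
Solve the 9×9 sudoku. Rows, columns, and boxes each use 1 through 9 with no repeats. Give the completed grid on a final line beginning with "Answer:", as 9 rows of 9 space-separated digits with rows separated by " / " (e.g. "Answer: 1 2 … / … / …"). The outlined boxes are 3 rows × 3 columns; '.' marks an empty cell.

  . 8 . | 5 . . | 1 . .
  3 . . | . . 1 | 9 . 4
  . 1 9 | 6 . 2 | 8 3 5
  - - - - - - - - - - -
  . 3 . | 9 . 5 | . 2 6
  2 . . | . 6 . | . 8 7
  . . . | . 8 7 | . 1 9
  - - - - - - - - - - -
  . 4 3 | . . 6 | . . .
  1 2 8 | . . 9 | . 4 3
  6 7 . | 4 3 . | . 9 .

Step 1. [r2c5∈{7}] nothing but 7 survives at r2c5. So r2c5=7.
Step 2. [r7c8∈{5,7}] col 8 places 5 nowhere but r7c8, so r7c8=5.
Step 3. [r6c1∈{4,5}] in col 1, 5 fits only at r6c1. So r6c1=5.
Step 4. [r4c7∈{4}] r4c7 has the single candidate 4, so r4c7=4.
Step 5. [r3c1∈{4,7}] row 3 places 7 nowhere but r3c1, so r3c1=7.
Step 6. [r7c5∈{1,2}] in col 5, 2 fits only at r7c5. So r7c5=2.
Step 7. [r7c4∈{1,7,8}] in box 8, 1 fits only at r7c4. So r7c4=1.
Step 8. [r2c8∈{6}] nothing but 6 survives at r2c8, so r2c8=6.
Step 9. [r1c3∈{2,4,6}] r1c3 is the only open cell in row 1 admitting 6, so r1c3=6.
Step 10. [r5c4∈{3}] r5c4 has the single candidate 3, so r5c4=3.
Step 11. [r5c3∈{1,4}] in row 5, 1 fits only at r5c3, so r5c3=1.
Step 12. [r9c9∈{1,2,8}] 1 has one home in row 9: r9c9, so r9c9=1.
Step 13. [r3c5∈{4}] r3c5's peers cover all but 4, so r3c5=4.
Step 14. [r9c3∈{5}] r9c3 is down to just 5. So r9c3=5.
Step 15. [r8c4∈{7}] r8c4's peers cover all but 7 ⇒ r8c4=7.
Step 16. [r4c5∈{1}] r4c5 is down to just 1. So r4c5=1.
Step 17. [r7c9∈{8}] only 8 remains possible at r7c9, so r7c9=8.
Step 18. [r6c3∈{4}] r6c3's peers cover all but 4. So r6c3=4.
Step 19. [r8c5∈{5}] nothing but 5 survives at r8c5 ⇒ r8c5=5.
Step 20. [r6c7∈{3}] nothing but 3 survives at r6c7. So r6c7=3.
Step 21. [r2c2∈{5}] nothing but 5 survives at r2c2. So r2c2=5.
Step 22. [r4c1∈{8}] r4c1 is down to just 8, so r4c1=8.
Step 23. [r9c6∈{8}] only 8 remains possible at r9c6 ⇒ r9c6=8.
Step 24. [r1c1∈{4}] nothing but 4 survives at r1c1 ⇒ r1c1=4.
Step 25. [r9c7∈{2}] r9c7 has the single candidate 2, so r9c7=2.
Step 26. [r1c6∈{3}] nothing but 3 survives at r1c6 ⇒ r1c6=3.
Step 27. [r7c1∈{9}] nothing but 9 survives at r7c1 ⇒ r7c1=9.
Step 28. [r2c3∈{2}] only 2 remains possible at r2c3. So r2c3=2.
Step 29. [r1c9∈{2}] r1c9's peers cover all but 2 ⇒ r1c9=2.
Step 30. [r4c3∈{7}] nothing but 7 survives at r4c3, so r4c3=7.
Step 31. [r1c5∈{9}] r1c5 has the single candidate 9, so r1c5=9.
Step 32. [r2c4∈{8}] only 8 remains possible at r2c4. So r2c4=8.
Step 33. [r5c6∈{4}] only 4 remains possible at r5c6. So r5c6=4.
Step 34. [r5c2∈{9}] r5c2 has the single candidate 9 ⇒ r5c2=9.
Step 35. [r8c7∈{6}] only 6 remains possible at r8c7 ⇒ r8c7=6.
Step 36. [r6c4∈{2}] r6c4 has the single candidate 2, so r6c4=2.
Step 37. [r5c7∈{5}] only 5 remains possible at r5c7. So r5c7=5.
Step 38. [r6c2∈{6}] nothing but 6 survives at r6c2 ⇒ r6c2=6.
Step 39. [r1c8∈{7}] r1c8 is down to just 7, so r1c8=7.
Step 40. [r7c7∈{7}] r7c7 has the single candidate 7. So r7c7=7.

Answer: 4 8 6 5 9 3 1 7 2 / 3 5 2 8 7 1 9 6 4 / 7 1 9 6 4 2 8 3 5 / 8 3 7 9 1 5 4 2 6 / 2 9 1 3 6 4 5 8 7 / 5 6 4 2 8 7 3 1 9 / 9 4 3 1 2 6 7 5 8 / 1 2 8 7 5 9 6 4 3 / 6 7 5 4 3 8 2 9 1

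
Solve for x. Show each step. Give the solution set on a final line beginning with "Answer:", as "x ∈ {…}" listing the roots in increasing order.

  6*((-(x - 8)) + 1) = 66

Step 1. [6*((-(x - 8)) + 1) = 66] 6·(inner) — divide through by 6, so div: (-(x - 8)) + 1 = 11.
Step 2. [(-(x - 8)) + 1 = 11] the outer +1 inverts by subtracting 1. So sub: -(x - 8) = 10.
Step 3. [-(x - 8) = 10] leading − — multiply by −1 ⇒ neg: x - 8 = -10.
Step 4. [x - 8 = -10] -8 is outermost — add 8 both sides. So sub: x = -2.

Answer: x ∈ {-2}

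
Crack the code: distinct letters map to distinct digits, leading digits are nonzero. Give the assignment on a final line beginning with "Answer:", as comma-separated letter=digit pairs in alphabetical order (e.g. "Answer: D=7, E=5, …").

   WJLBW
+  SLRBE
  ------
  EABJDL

Step 1. [col 1: W + E ≡ L (mod 10)] no forcing yet in column 1 (carry-in 0); E=1 is free and consistent — try it, so E=1.
Step 2. [col 1: W + E ≡ L (mod 10)] column 1 (W + E ≡ L (mod 10), carry-in 0) doesn't pin W yet; pick W=4 and continue ⇒ W=4.
Step 3. [col 1: W + E ≡ L (mod 10)] in column 1 we have W+E≡L with carry-in 0; given W=4, E=1 and digits 1,4 already taken and all letters distinct, that pins L to 5. So L=5.
Step 4. [col 2: B + B ≡ D (mod 10)] several values work for B in column 2 (B + B ≡ D (mod 10), carry-in 0); try B=9, so B=9.
Step 5. [col 2: B + B ≡ D (mod 10)] from column 2 (B=9, carry-in 0, digits 1,4,5,9 already taken and all letters distinct): D must equal 8. So D=8.
Step 6. [col 3: L + R ≡ J (mod 10)] several values work for R in column 3 (L + R ≡ J (mod 10), carry-in 1); try R=7, so R=7.
Step 7. [col 3: L + R ≡ J (mod 10)] column 3: given L=5, R=7, carry-in 1, and digits 1,4,5,7,8,9 already taken and all letters distinct, L+R≡J (mod 10) forces J=3. So J=3.
Step 8. [col 5: W + S ≡ A (mod 10)] no forcing yet in column 5 (carry-in 0); S=6 is free and consistent — try it ⇒ S=6.
Step 9. [col 5: W + S ≡ A (mod 10)] column 5: given W=4, S=6, carry-in 0, and digits 1,3,4,5,6,7,8,9 already taken and all letters distinct, W+S≡A (mod 10) forces A=0, so A=0.

Answer: A=0, B=9, D=8, E=1, J=3, L=5, R=7, S=6, W=4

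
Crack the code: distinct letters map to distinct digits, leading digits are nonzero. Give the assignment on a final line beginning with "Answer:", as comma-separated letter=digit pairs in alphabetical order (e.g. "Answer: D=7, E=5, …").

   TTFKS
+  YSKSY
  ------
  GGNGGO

Step 1. [col 1: S + Y ≡ O (mod 10)] no forcing yet in column 1 (carry-in 0); O=7 is free and consistent — try it, so O=7.
Step 2. [col 1: S + Y ≡ O (mod 10)] column 1 (S + Y ≡ O (mod 10), carry-in 0) doesn't pin S yet; pick S=3 and continue ⇒ S=3.
Step 3. [col 1: S + Y ≡ O (mod 10)] from column 1 (S=3, O=7, carry-in 0, digits 3,7 already taken and all letters distinct): Y must equal 4 ⇒ Y=4.
Step 4. [col 2: K + S ≡ G (mod 10)] K=8 is one option consistent with column 2 (K + S ≡ G (mod 10), carry-in 0) — take it ⇒ K=8.
Step 5. [col 2: K + S ≡ G (mod 10)] from column 2 (K=8, S=3, carry-in 0, digits 3,4,7,8 already taken and all letters distinct): G must equal 1. So G=1.
Step 6. [col 3: F + K ≡ G (mod 10)] column 3 reads F+K+carry(1)=G with K=8, G=1; with digits 1,3,4,7,8 already taken and all letters distinct, the only value for F is 2. So F=2.
Step 7. [col 4: T + S ≡ N (mod 10)] several values work for N in column 4 (T + S ≡ N (mod 10), carry-in 1); try N=0, so N=0.
Step 8. [col 4: T + S ≡ N (mod 10)] column 4: given S=3, N=0, carry-in 1, and digits 0,1,2,3,4,7,8 already taken and all letters distinct, T+S≡N (mod 10) forces T=6 ⇒ T=6.

Answer: F=2, G=1, K=8, N=0, O=7, S=3, T=6, Y=4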